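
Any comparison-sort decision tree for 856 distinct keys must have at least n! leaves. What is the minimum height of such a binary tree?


A binary decision tree of height h has at most 2^h leaves and needs at least n! of them, so h >= ceil(log2(n!)).
856! is far too large to multiply out, so use Stirling's series:
  ln(n!) ~ n ln n - n + (1/2) ln(2 pi n) + 1/(12n)  (error below 1/(360 n^3), negligible here)
  ln(856) = 6.7522704
  n ln n = 856 * 6.7522704 = 5779.9435
  (1/2) ln(2 pi * 856) = (1/2) ln(5378.4066) = 4.2951
  1/(12*856) = 0.0001
  ln(856!) ~ 5779.9435 - 856 + 4.2951 + 0.0001 = 4928.2387
Convert to base 2: log2(856!) = 4928.2387 / ln 2 = 4928.2387 / 0.69314718 = 7109.9455
ceil(7109.9455) = 7110


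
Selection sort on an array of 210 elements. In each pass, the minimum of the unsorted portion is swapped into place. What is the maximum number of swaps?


Selection sort performs one swap per pass:
  Pass 1: find min in positions 0 to 209, swap with position 0
  Pass 2: find min in positions 1 to 209, swap with position 1
  Pass 3: find min in positions 2 to 209, swap with position 2
  Pass 4: find min in positions 3 to 209, swap with position 3
  Pass 5: find min in positions 4 to 209, swap with position 4
  ... (204 more passes)
Total passes (and swaps) = n - 1 = 210 - 1 = 209


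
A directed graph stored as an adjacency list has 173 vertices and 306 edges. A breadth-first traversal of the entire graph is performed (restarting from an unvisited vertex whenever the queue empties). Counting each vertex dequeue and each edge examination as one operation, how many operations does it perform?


A full BFS traversal dequeues each vertex once and examines each edge once.
Vertex visits: 173
Edge visits: 306
V + E = 173 + 306 = 479


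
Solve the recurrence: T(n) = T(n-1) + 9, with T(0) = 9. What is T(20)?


Unrolling the recurrence:
T(20) = T(19) + 9
       = T(18) + 9 + 9
       = T(17) + 9*3
       ...
       = T(0) + 9*20
       = 9 + 180 = 189


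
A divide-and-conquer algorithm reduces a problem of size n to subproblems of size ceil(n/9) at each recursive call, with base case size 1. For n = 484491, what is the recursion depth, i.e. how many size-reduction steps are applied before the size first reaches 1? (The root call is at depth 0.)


Each step divides the size by 9 (rounding up); after k steps the size is ceil(n/9^k), which equals 1 exactly when 9^k >= n.
So the depth is the smallest k with 9^k >= 484491, i.e. ceil(log_9(484491)).
9^5 = 59049 < 484491 <= 531441 = 9^6
Recursion depth = 6


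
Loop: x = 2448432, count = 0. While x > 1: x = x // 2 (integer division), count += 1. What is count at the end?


The variable x halves each step:
x = 2448432 -> 1224216 -> 612108 -> 306054 -> 153027 -> 76513 -> 38256 -> 19128 -> 9564 -> 4782 -> 2391 -> 1195 -> 597 -> 298 -> 149 -> 74 -> 37 -> 18 -> 9 -> 4 -> 2 -> 1
Number of halvings = floor(log2(2448432)) = 21


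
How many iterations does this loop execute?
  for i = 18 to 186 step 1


The loop variable i takes values starting at 18 and increments by 1 each iteration.
Sequence: i = 18, 19, 20, 21, 22, 23, 24, 25, 26, ...
The upper bound 186 is inclusive, so the count is floor((last - first) / step) + 1:
floor((186 - 18) / 1) + 1 = floor(168/1) + 1 = 168 + 1 = 169


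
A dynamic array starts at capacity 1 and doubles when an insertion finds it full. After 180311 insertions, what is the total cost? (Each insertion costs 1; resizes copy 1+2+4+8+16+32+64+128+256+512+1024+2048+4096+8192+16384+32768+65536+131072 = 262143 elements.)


Insertion cost: 180311 (one per element)
Resizes occur just before inserting elements 2, 3, 5, 9, ...
Elements copied at each resize: 1 + 2 + 4 + 8 + 16 + 32 + 64 + 128 + 256 + 512 + 1024 + 2048 + 4096 + 8192 + 16384 + 32768 + 65536 + 131072
Sum of copies = 262143 (geometric series: 2^k - 1)
Total = 180311 + 262143 = 442454


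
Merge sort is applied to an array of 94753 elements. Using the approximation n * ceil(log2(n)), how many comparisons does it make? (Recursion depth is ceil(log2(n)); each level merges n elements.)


Merge sort divides the array into halves recursively.
Number of levels = ceil(log2(94753)) = 17
At each level, approximately n = 94753 comparisons are needed for merging.
Total comparisons ~ n * ceil(log2(n)) = 94753 * 17 = 1610801


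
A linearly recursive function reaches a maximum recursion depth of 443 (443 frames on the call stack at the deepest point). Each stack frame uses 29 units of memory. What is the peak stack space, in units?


Maximum recursion depth = 443 frames
Memory per frame = 29 units
Total stack space = depth * frame_size
= 443 * 29 = 12847


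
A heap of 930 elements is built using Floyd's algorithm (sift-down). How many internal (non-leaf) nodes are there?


Leaf nodes occupy roughly half the array.
Sift-down is called for each internal node, starting from the last one.
Internal nodes = floor(n/2) = floor(930/2) = 465


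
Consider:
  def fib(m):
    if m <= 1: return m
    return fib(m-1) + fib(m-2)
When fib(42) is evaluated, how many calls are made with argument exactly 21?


Let N(m) = number of times fib(m) is called while evaluating fib(42).
N(42) = 1 (the initial call).
N(41) = 1 (only fib(42) calls it).
For 1 <= m <= 40: fib(m) is called by fib(m+1) and fib(m+2), so
  N(m) = N(m+1) + N(m+2).
fib(0) is called only by fib(2), so N(0) = N(2).
Walk down from m=42:
  N(42)=1, N(41)=1, N(40)=2, N(39)=3, N(38)=5, N(37)=8, N(36)=13, N(35)=21, N(34)=34, N(33)=55, N(32)=89, N(31)=144, N(30)=233, N(29)=377, N(28)=610, N(27)=987, N(26)=1597, N(25)=2584, N(24)=4181, N(23)=6765, N(22)=10946, N(21)=17711
N(21) = 17711


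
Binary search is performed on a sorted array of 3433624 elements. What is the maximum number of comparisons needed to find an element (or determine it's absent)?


Binary search halves the search space each comparison:
  Step 1: search space = 3433624 -> 1716812
  Step 2: search space = 1716812 -> 858406
  Step 3: search space = 858406 -> 429203
  Step 4: search space = 429203 -> 214601
  Step 5: search space = 214601 -> 107300
  Step 6: search space = 107300 -> 53650
  Step 7: search space = 53650 -> 26825
  Step 8: search space = 26825 -> 13412
  Step 9: search space = 13412 -> 6706
  Step 10: search space = 6706 -> 3353
  Step 11: search space = 3353 -> 1676
  Step 12: search space = 1676 -> 838
  Step 13: search space = 838 -> 419
  Step 14: search space = 419 -> 209
  Step 15: search space = 209 -> 104
  Step 16: search space = 104 -> 52
  Step 17: search space = 52 -> 26
  Step 18: search space = 26 -> 13
  Step 19: search space = 13 -> 6
  Step 20: search space = 6 -> 3
  Step 21: search space = 3 -> 1
  Step 22: search space = 1 (final check)
Maximum comparisons = floor(log2(3433624)) + 1 = 21 + 1 = 22


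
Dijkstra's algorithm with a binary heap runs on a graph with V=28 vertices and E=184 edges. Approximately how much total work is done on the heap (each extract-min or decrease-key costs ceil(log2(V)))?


Dijkstra with a binary heap: each vertex is extracted once, each edge may relax once.
Each heap operation costs O(log V).
V + E = 28 + 184 = 212
ceil(log2(28)) = 5 (since 2^4 = 16 < 28 <= 32 = 2^5)
Total heap work = (V+E) * ceil(log2(V)) = 212 * 5 = 1060


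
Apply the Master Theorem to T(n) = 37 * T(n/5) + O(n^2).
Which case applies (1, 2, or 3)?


The Master Theorem: T(n) = a*T(n/b) + O(n^c)
  a = 37, b = 5, c = 2
log_b(a) = log_5(37) ~ 2.244
Compare b^c with a: 5^2 = 25 < 37, so c < log_b(a).
Since c < log_b(a), Case 1 applies.
T(n) = O(n^(log_5 37)) ~ O(n^2.244)
Master Theorem case = 1


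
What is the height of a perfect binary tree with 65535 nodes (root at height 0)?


A perfect binary tree with 65535 nodes:
  65535 = 2^16 - 1
  Levels: 0, 1, ..., 15
  Height = 15


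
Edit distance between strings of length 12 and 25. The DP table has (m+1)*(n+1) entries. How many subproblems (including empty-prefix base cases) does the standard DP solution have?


The table includes base cases (empty prefixes).
Rows: (m+1) = 13
Columns: (n+1) = 26
Total = 13 * 26 = 338


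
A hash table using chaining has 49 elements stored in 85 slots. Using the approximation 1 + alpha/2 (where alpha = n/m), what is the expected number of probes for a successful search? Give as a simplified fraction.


Load factor alpha = n/m = 49/85
Expected probes = 1 + alpha/2 = 1 + 49/(2*85)
= 1 + 49/170
= 170/170 + 49/170
= 219/170


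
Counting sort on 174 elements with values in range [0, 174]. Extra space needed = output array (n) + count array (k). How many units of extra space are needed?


Output array size: 174 (to store sorted result)
Count array size: 175 (one slot per possible value, range 0 to 174)
Total extra space = 174 + 175 = 349


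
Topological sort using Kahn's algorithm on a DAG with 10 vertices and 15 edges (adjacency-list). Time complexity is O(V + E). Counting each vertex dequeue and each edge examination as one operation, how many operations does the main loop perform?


Kahn's algorithm:
  1. Compute in-degrees: O(V + E)
  2. Process queue: each vertex dequeued once (O(V))
     each edge examined once (O(E))
Total = V + E = 10 + 15 = 25


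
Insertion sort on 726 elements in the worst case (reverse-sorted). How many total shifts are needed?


In the worst case (reverse-sorted), each element shifts past all previous:
  Element 1: 1 shifts
  Element 2: 2 shifts
  Element 3: 3 shifts
  Element 4: 4 shifts
  Element 5: 5 shifts
  ...
  Element 725: 725 shifts
Total = 1 + 2 + ... + 725
= 726*(726-1)/2 = 263175


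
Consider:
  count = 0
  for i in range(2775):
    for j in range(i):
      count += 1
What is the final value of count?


For each i, the inner loop runs i times:
  i=0: inner runs 0 times
  i=1: inner runs 1 time
  i=2: inner runs 2 times
  i=3: inner runs 3 times
  i=4: inner runs 4 times
  i=5: inner runs 5 times
  i=6: inner runs 6 times
  i=7: inner runs 7 times
  ...
Total = 0 + 1 + 2 + ... + 2774 = 2775*(2775-1)/2 = 3848925


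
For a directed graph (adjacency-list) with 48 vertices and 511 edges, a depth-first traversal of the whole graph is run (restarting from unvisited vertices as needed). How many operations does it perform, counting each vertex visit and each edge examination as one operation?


A full DFS traversal visits each vertex once and examines each edge once.
V = 48
E = 511
Sum = 48 + 511 = 559


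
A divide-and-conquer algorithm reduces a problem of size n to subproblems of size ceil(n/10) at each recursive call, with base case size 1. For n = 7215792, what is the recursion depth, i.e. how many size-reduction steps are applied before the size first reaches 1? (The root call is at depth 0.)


Each step divides the size by 10 (rounding up); after k steps the size is ceil(n/10^k), which equals 1 exactly when 10^k >= n.
So the depth is the smallest k with 10^k >= 7215792, i.e. ceil(log_10(7215792)).
10^6 = 1000000 < 7215792 <= 10000000 = 10^7
Recursion depth = 7


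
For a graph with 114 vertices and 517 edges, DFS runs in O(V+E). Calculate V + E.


A full DFS traversal visits each vertex once and examines each edge once.
V = 114
E = 517
Sum = 114 + 517 = 631


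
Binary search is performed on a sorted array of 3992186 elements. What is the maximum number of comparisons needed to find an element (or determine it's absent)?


Binary search halves the search space each comparison:
  Step 1: search space = 3992186 -> 1996093
  Step 2: search space = 1996093 -> 998046
  Step 3: search space = 998046 -> 499023
  Step 4: search space = 499023 -> 249511
  Step 5: search space = 249511 -> 124755
  Step 6: search space = 124755 -> 62377
  Step 7: search space = 62377 -> 31188
  Step 8: search space = 31188 -> 15594
  Step 9: search space = 15594 -> 7797
  Step 10: search space = 7797 -> 3898
  Step 11: search space = 3898 -> 1949
  Step 12: search space = 1949 -> 974
  Step 13: search space = 974 -> 487
  Step 14: search space = 487 -> 243
  Step 15: search space = 243 -> 121
  Step 16: search space = 121 -> 60
  Step 17: search space = 60 -> 30
  Step 18: search space = 30 -> 15
  Step 19: search space = 15 -> 7
  Step 20: search space = 7 -> 3
  Step 21: search space = 3 -> 1
  Step 22: search space = 1 (final check)
Maximum comparisons = floor(log2(3992186)) + 1 = 21 + 1 = 22


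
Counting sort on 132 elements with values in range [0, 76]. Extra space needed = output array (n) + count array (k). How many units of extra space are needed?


Output array size: 132 (to store sorted result)
Count array size: 77 (one slot per possible value, range 0 to 76)
Total extra space = 132 + 77 = 209


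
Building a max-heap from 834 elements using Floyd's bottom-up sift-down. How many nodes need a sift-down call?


In a heap of 834 elements (0-indexed array):
  Last element index: 833
  Parent of last element: floor((833 - 1) / 2) = 416
  Internal nodes: indices 0 to 416
  Count = floor(834/2) = 417


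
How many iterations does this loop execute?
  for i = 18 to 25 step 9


The loop variable i takes values starting at 18 and increments by 9 each iteration.
Sequence: i = 18
The upper bound 25 is inclusive, so the count is floor((last - first) / step) + 1:
floor((25 - 18) / 9) + 1 = floor(7/9) + 1 = 0 + 1 = 1


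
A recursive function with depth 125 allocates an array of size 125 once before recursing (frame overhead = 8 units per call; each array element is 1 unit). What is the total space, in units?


Array allocation: 125 units (allocated once)
Stack frames: 125 deep * 8 per frame = 1000 units
Total = 125 + 1000 = 1125


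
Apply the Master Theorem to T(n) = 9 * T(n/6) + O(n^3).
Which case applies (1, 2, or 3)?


The Master Theorem: T(n) = a*T(n/b) + O(n^c)
  a = 9, b = 6, c = 3
log_b(a) = log_6(9) ~ 1.226
Compare b^c with a: 6^3 = 216 > 9, so c > log_b(a).
Since c > log_b(a), Case 3 applies.
T(n) = O(n^3)
Master Theorem case = 3


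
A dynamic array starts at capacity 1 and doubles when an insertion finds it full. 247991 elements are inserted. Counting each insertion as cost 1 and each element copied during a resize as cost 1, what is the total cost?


n = 247991
Insertion costs: 247991
Resizes copy 1, 2, 4, ... up to the largest power of 2 that is <= n-1 = 247990, i.e. 131072.
Copy costs = 1 + 2 + 4 + 8 + 16 + 32 + 64 + 128 + 256 + 512 + 1024 + 2048 + 4096 + 8192 + 16384 + 32768 + 65536 + 131072 = 262143
Total = 247991 + 262143 = 510134


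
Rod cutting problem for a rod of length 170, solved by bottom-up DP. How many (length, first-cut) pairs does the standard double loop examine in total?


For each subproblem length i = 1..170, the inner loop considers i possible first cuts.
Total = 1 + 2 + ... + 170
= 170*(170+1)/2
= 170*171/2 = 14535


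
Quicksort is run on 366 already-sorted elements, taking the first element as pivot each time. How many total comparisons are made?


Sum of comparisons per partition:
365 + 364 + ... + 1 + 0
= 366 * (366 - 1) / 2
= 366 * 365 / 2
= 66795


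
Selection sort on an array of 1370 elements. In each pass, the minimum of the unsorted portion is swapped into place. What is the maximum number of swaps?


Selection sort performs one swap per pass:
  Pass 1: find min in positions 0 to 1369, swap with position 0
  Pass 2: find min in positions 1 to 1369, swap with position 1
  Pass 3: find min in positions 2 to 1369, swap with position 2
  Pass 4: find min in positions 3 to 1369, swap with position 3
  Pass 5: find min in positions 4 to 1369, swap with position 4
  ... (1364 more passes)
Total passes (and swaps) = n - 1 = 1370 - 1 = 1369


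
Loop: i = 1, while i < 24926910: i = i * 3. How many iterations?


i multiplies by 3 each step:
i = 1 -> 3 -> 9 -> 27 -> 81 -> 243 -> 729 -> 2187 -> 6561 -> 19683 -> 59049 -> 177147 -> 531441 -> 1594323 -> 4782969 -> 14348907 -> 43046721 (stop)
Iterations = ceil(log_3(24926910)) = 16


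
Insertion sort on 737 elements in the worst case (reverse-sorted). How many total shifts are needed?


In the worst case (reverse-sorted), each element shifts past all previous:
  Element 1: 1 shifts
  Element 2: 2 shifts
  Element 3: 3 shifts
  Element 4: 4 shifts
  Element 5: 5 shifts
  ...
  Element 736: 736 shifts
Total = 1 + 2 + ... + 736
= 737*(737-1)/2 = 271216


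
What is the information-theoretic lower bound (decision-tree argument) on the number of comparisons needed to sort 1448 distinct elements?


A binary decision tree of height h has at most 2^h leaves and needs at least n! of them, so h >= ceil(log2(n!)).
1448! is far too large to multiply out, so use Stirling's series:
  ln(n!) ~ n ln n - n + (1/2) ln(2 pi n) + 1/(12n)  (error below 1/(360 n^3), negligible here)
  ln(1448) = 7.2779386
  n ln n = 1448 * 7.2779386 = 10538.4551
  (1/2) ln(2 pi * 1448) = (1/2) ln(9098.0523) = 4.5579
  1/(12*1448) = 0.0001
  ln(1448!) ~ 10538.4551 - 1448 + 4.5579 + 0.0001 = 9095.0131
Convert to base 2: log2(1448!) = 9095.0131 / ln 2 = 9095.0131 / 0.69314718 = 13121.3303
ceil(13121.3303) = 13122


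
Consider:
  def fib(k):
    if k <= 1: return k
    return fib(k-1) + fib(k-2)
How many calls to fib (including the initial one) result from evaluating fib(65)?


Let C(m) = total calls to evaluate fib(m). Then C(0)=C(1)=1, and
C(m) = 1 + C(m-1) + C(m-2) for m >= 2.
Build the table (each entry = 1 + previous two):
  C(0) = 1
  C(1) = 1
  C(2) = 1 + 1 + 1 = 3
  C(3) = 1 + 3 + 1 = 5
  C(4) = 1 + 5 + 3 = 9
  C(5) = 1 + 9 + 5 = 15
  C(6) = 1 + 15 + 9 = 25
  C(7) = 1 + 25 + 15 = 41
  C(8) = 1 + 41 + 25 = 67
  C(9) = 1 + 67 + 41 = 109
  C(10) = 1 + 109 + 67 = 177
  C(11) = 1 + 177 + 109 = 287
  C(12) = 1 + 287 + 177 = 465
  C(13) = 1 + 465 + 287 = 753
  C(14) = 1 + 753 + 465 = 1219
  C(15) = 1 + 1219 + 753 = 1973
  C(16) = 1 + 1973 + 1219 = 3193
  C(17) = 1 + 3193 + 1973 = 5167
  C(18) = 1 + 5167 + 3193 = 8361
  C(19) = 1 + 8361 + 5167 = 13529
  C(20) = 1 + 13529 + 8361 = 21891
  C(21) = 1 + 21891 + 13529 = 35421
  C(22) = 1 + 35421 + 21891 = 57313
  C(23) = 1 + 57313 + 35421 = 92735
  C(24) = 1 + 92735 + 57313 = 150049
  C(25) = 1 + 150049 + 92735 = 242785
  C(26) = 1 + 242785 + 150049 = 392835
  C(27) = 1 + 392835 + 242785 = 635621
  C(28) = 1 + 635621 + 392835 = 1028457
  C(29) = 1 + 1028457 + 635621 = 1664079
  C(30) = 1 + 1664079 + 1028457 = 2692537
  C(31) = 1 + 2692537 + 1664079 = 4356617
  C(32) = 1 + 4356617 + 2692537 = 7049155
  C(33) = 1 + 7049155 + 4356617 = 11405773
  C(34) = 1 + 11405773 + 7049155 = 18454929
  C(35) = 1 + 18454929 + 11405773 = 29860703
  C(36) = 1 + 29860703 + 18454929 = 48315633
  C(37) = 1 + 48315633 + 29860703 = 78176337
  C(38) = 1 + 78176337 + 48315633 = 126491971
  C(39) = 1 + 126491971 + 78176337 = 204668309
  C(40) = 1 + 204668309 + 126491971 = 331160281
  C(41) = 1 + 331160281 + 204668309 = 535828591
  C(42) = 1 + 535828591 + 331160281 = 866988873
  C(43) = 1 + 866988873 + 535828591 = 1402817465
  C(44) = 1 + 1402817465 + 866988873 = 2269806339
  C(45) = 1 + 2269806339 + 1402817465 = 3672623805
  C(46) = 1 + 3672623805 + 2269806339 = 5942430145
  C(47) = 1 + 5942430145 + 3672623805 = 9615053951
  C(48) = 1 + 9615053951 + 5942430145 = 15557484097
  C(49) = 1 + 15557484097 + 9615053951 = 25172538049
  C(50) = 1 + 25172538049 + 15557484097 = 40730022147
  C(51) = 1 + 40730022147 + 25172538049 = 65902560197
  C(52) = 1 + 65902560197 + 40730022147 = 106632582345
  C(53) = 1 + 106632582345 + 65902560197 = 172535142543
  C(54) = 1 + 172535142543 + 106632582345 = 279167724889
  C(55) = 1 + 279167724889 + 172535142543 = 451702867433
  C(56) = 1 + 451702867433 + 279167724889 = 730870592323
  C(57) = 1 + 730870592323 + 451702867433 = 1182573459757
  C(58) = 1 + 1182573459757 + 730870592323 = 1913444052081
  C(59) = 1 + 1913444052081 + 1182573459757 = 3096017511839
  C(60) = 1 + 3096017511839 + 1913444052081 = 5009461563921
  C(61) = 1 + 5009461563921 + 3096017511839 = 8105479075761
  C(62) = 1 + 8105479075761 + 5009461563921 = 13114940639683
  C(63) = 1 + 13114940639683 + 8105479075761 = 21220419715445
  C(64) = 1 + 21220419715445 + 13114940639683 = 34335360355129
  C(65) = 1 + 34335360355129 + 21220419715445 = 55555780070575
Total calls for fib(65) = 55555780070575


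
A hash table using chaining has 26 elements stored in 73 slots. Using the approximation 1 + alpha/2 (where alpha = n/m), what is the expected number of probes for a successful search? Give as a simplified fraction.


Load factor alpha = n/m = 26/73
Expected probes = 1 + alpha/2 = 1 + 26/(2*73)
= 1 + 26/146
= 146/146 + 26/146
= 172/146
Simplify: 86/73


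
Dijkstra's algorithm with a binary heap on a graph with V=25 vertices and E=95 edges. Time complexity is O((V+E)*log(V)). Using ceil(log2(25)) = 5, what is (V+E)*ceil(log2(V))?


Dijkstra with a binary heap: each vertex is extracted once, each edge may relax once.
Each heap operation costs O(log V).
V + E = 25 + 95 = 120
ceil(log2(25)) = 5 (since 2^4 = 16 < 25 <= 32 = 2^5)
Total heap work = (V+E) * ceil(log2(V)) = 120 * 5 = 600


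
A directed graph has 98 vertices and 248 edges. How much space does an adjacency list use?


Adjacency list: one list head per vertex + one entry per edge
Vertex heads: 98
Edge entries: 248
Total = 98 + 248 = 346


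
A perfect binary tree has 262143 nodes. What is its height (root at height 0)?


For a perfect binary tree of height h: n = 2^(h+1) - 1, so h = log2(n+1) - 1.
  n + 1 = 262144 = 2^18
  log2(262144) = 18
  height = 18 - 1 = 17


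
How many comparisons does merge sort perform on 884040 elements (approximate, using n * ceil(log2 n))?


Recursion depth: ceil(log2(884040)) = 20
Each recursion level merges n = 884040 elements
Total = 884040 * 20 = 17680800


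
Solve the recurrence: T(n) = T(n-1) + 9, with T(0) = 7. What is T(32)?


Unrolling the recurrence:
T(32) = T(31) + 9
       = T(30) + 9 + 9
       = T(29) + 9*3
       ...
       = T(0) + 9*32
       = 7 + 288 = 295


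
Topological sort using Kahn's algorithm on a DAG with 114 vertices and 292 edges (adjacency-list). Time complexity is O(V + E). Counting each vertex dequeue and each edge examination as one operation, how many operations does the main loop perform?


Kahn's algorithm:
  1. Compute in-degrees: O(V + E)
  2. Process queue: each vertex dequeued once (O(V))
     each edge examined once (O(E))
Total = V + E = 114 + 292 = 406


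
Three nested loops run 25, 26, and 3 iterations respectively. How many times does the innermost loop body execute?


Loop 1 (outermost): 25 iterations
Loop 2 (middle): 26 iterations per outer
Loop 3 (innermost): 3 iterations per middle
Total = 25 * 26 * 3 = 1950


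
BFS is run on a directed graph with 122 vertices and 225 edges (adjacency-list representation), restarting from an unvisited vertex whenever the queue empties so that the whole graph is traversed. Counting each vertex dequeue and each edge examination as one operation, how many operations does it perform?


A full BFS traversal dequeues each vertex exactly once and examines each directed edge exactly once.
V = 122 (vertex processing cost)
E = 225 (edge examination cost)
Total operations proportional to V + E = 122 + 225 = 347


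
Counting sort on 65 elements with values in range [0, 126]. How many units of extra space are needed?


Output array size: 65 (to store sorted result)
Count array size: 127 (one slot per possible value, range 0 to 126)
Total extra space = 65 + 127 = 192


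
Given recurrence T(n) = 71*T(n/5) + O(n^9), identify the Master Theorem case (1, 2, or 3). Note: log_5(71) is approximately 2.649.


Master Theorem parameters: a=71, b=5, c=9
log_b(a) = 2.649
Compare b^c with a: 5^9 = 1953125 > 71, so c > log_b(a).
Comparing c=9 vs log_b(a)=2.649:
9 > 2.649 => Case 3
Result: T(n) = O(n^9)
Master Theorem case = 3


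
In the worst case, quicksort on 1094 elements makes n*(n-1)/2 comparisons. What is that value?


Sum of comparisons per partition:
1093 + 1092 + ... + 1 + 0
= 1094 * (1094 - 1) / 2
= 1094 * 1093 / 2
= 597871


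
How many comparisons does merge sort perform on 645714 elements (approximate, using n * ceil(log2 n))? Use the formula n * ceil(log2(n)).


Recursion depth: ceil(log2(645714)) = 20
Each recursion level merges n = 645714 elements
Total = 645714 * 20 = 12914280


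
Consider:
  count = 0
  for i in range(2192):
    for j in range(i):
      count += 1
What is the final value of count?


For each i, the inner loop runs i times:
  i=0: inner runs 0 times
  i=1: inner runs 1 time
  i=2: inner runs 2 times
  i=3: inner runs 3 times
  i=4: inner runs 4 times
  i=5: inner runs 5 times
  i=6: inner runs 6 times
  i=7: inner runs 7 times
  ...
Total = 0 + 1 + 2 + ... + 2191 = 2192*(2192-1)/2 = 2401336


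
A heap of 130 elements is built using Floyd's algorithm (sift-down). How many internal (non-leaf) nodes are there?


Leaf nodes occupy roughly half the array.
Sift-down is called for each internal node, starting from the last one.
Internal nodes = floor(n/2) = floor(130/2) = 65


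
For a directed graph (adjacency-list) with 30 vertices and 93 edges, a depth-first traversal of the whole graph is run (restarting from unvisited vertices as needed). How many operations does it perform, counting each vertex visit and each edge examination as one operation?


A full DFS traversal visits each vertex once and examines each edge once.
V = 30
E = 93
Sum = 30 + 93 = 123


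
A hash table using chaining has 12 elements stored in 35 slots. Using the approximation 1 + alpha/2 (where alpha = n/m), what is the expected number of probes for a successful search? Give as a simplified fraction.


Load factor alpha = n/m = 12/35
Expected probes = 1 + alpha/2 = 1 + 12/(2*35)
= 1 + 12/70
= 70/70 + 12/70
= 82/70
Simplify: 41/35


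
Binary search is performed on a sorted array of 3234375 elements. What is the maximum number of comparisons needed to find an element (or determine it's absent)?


Binary search halves the search space each comparison:
  Step 1: search space = 3234375 -> 1617187
  Step 2: search space = 1617187 -> 808593
  Step 3: search space = 808593 -> 404296
  Step 4: search space = 404296 -> 202148
  Step 5: search space = 202148 -> 101074
  Step 6: search space = 101074 -> 50537
  Step 7: search space = 50537 -> 25268
  Step 8: search space = 25268 -> 12634
  Step 9: search space = 12634 -> 6317
  Step 10: search space = 6317 -> 3158
  Step 11: search space = 3158 -> 1579
  Step 12: search space = 1579 -> 789
  Step 13: search space = 789 -> 394
  Step 14: search space = 394 -> 197
  Step 15: search space = 197 -> 98
  Step 16: search space = 98 -> 49
  Step 17: search space = 49 -> 24
  Step 18: search space = 24 -> 12
  Step 19: search space = 12 -> 6
  Step 20: search space = 6 -> 3
  Step 21: search space = 3 -> 1
  Step 22: search space = 1 (final check)
Maximum comparisons = floor(log2(3234375)) + 1 = 21 + 1 = 22


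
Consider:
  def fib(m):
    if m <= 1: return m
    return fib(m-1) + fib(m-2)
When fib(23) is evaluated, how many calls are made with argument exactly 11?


Let N(m) = number of times fib(m) is called while evaluating fib(23).
N(23) = 1 (the initial call).
N(22) = 1 (only fib(23) calls it).
For 1 <= m <= 21: fib(m) is called by fib(m+1) and fib(m+2), so
  N(m) = N(m+1) + N(m+2).
fib(0) is called only by fib(2), so N(0) = N(2).
Walk down from m=23:
  N(23)=1, N(22)=1, N(21)=2, N(20)=3, N(19)=5, N(18)=8, N(17)=13, N(16)=21, N(15)=34, N(14)=55, N(13)=89, N(12)=144, N(11)=233
N(11) = 233


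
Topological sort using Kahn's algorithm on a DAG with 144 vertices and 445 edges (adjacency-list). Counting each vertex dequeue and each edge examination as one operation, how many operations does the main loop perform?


Kahn's algorithm:
  1. Compute in-degrees: O(V + E)
  2. Process queue: each vertex dequeued once (O(V))
     each edge examined once (O(E))
Total = V + E = 144 + 445 = 589


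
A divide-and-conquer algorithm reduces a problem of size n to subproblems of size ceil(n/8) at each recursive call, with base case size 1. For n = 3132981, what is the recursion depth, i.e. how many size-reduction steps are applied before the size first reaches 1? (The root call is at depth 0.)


Each step divides the size by 8 (rounding up); after k steps the size is ceil(n/8^k), which equals 1 exactly when 8^k >= n.
So the depth is the smallest k with 8^k >= 3132981, i.e. ceil(log_8(3132981)).
8^7 = 2097152 < 3132981 <= 16777216 = 8^8
Recursion depth = 8


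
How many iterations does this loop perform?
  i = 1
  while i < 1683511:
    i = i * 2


The loop variable doubles each iteration:
i = 1 -> 2 -> 4 -> 8 -> 16 -> 32 -> 64 -> 128 -> 256 -> 512 -> 1024 -> 2048 -> 4096 -> 8192 -> 16384 -> 32768 -> 65536 -> 131072 -> 262144 -> 524288 -> 1048576 -> 2097152 (stop, 2097152 >= 1683511)
Number of doublings = ceil(log2(1683511)) = 21


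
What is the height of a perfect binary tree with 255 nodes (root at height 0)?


A perfect binary tree with 255 nodes:
  255 = 2^8 - 1
  Levels: 0, 1, ..., 7
  Height = 7


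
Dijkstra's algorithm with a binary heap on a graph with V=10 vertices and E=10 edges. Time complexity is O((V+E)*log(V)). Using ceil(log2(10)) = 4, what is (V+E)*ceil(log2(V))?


Dijkstra with a binary heap: each vertex is extracted once, each edge may relax once.
Each heap operation costs O(log V).
V + E = 10 + 10 = 20
ceil(log2(10)) = 4 (since 2^3 = 8 < 10 <= 16 = 2^4)
Total heap work = (V+E) * ceil(log2(V)) = 20 * 4 = 80


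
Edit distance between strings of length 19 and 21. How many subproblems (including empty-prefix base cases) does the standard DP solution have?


The table includes base cases (empty prefixes).
Rows: (m+1) = 20
Columns: (n+1) = 22
Total = 20 * 22 = 440


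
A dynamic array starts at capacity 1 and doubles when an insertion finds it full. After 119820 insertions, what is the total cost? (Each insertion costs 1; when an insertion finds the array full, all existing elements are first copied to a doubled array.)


Insertion cost: 119820 (one per element)
Resizes occur just before inserting elements 2, 3, 5, 9, ...
Elements copied at each resize: 1 + 2 + 4 + 8 + 16 + 32 + 64 + 128 + 256 + 512 + 1024 + 2048 + 4096 + 8192 + 16384 + 32768 + 65536
Sum of copies = 131071 (geometric series: 2^k - 1)
Total = 119820 + 131071 = 250891


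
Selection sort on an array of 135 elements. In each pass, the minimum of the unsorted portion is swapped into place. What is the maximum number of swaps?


Selection sort performs one swap per pass:
  Pass 1: find min in positions 0 to 134, swap with position 0
  Pass 2: find min in positions 1 to 134, swap with position 1
  Pass 3: find min in positions 2 to 134, swap with position 2
  Pass 4: find min in positions 3 to 134, swap with position 3
  Pass 5: find min in positions 4 to 134, swap with position 4
  ... (129 more passes)
Total passes (and swaps) = n - 1 = 135 - 1 = 134


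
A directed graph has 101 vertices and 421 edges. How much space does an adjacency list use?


Adjacency list: one list head per vertex + one entry per edge
Vertex heads: 101
Edge entries: 421
Total = 101 + 421 = 522


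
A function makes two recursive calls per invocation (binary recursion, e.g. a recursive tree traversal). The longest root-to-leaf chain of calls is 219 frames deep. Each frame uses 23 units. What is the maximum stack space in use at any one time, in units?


Binary recursion: the two calls run one after the other, so only one root-to-leaf chain of frames is on the stack at a time.
Maximum depth (longest chain) = 219 frames
Each frame = 23 units
Max stack space = 219 * 23 = 5037


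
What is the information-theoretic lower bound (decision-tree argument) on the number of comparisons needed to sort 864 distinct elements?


A binary decision tree of height h has at most 2^h leaves and needs at least n! of them, so h >= ceil(log2(n!)).
864! is far too large to multiply out, so use Stirling's series:
  ln(n!) ~ n ln n - n + (1/2) ln(2 pi n) + 1/(12n)  (error below 1/(360 n^3), negligible here)
  ln(864) = 6.7615728
  n ln n = 864 * 6.7615728 = 5841.9989
  (1/2) ln(2 pi * 864) = (1/2) ln(5428.6721) = 4.2997
  1/(12*864) = 0.0001
  ln(864!) ~ 5841.9989 - 864 + 4.2997 + 0.0001 = 4982.2987
Convert to base 2: log2(864!) = 4982.2987 / ln 2 = 4982.2987 / 0.69314718 = 7187.9376
ceil(7187.9376) = 7188


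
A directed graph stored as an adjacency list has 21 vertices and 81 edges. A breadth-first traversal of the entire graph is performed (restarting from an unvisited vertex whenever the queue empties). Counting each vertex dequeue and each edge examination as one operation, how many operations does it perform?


A full BFS traversal dequeues each vertex once and examines each edge once.
Vertex visits: 21
Edge visits: 81
V + E = 21 + 81 = 102


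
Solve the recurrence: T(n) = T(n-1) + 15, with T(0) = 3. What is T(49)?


Unrolling the recurrence:
T(49) = T(48) + 15
       = T(47) + 15 + 15
       = T(46) + 15*3
       ...
       = T(0) + 15*49
       = 3 + 735 = 738


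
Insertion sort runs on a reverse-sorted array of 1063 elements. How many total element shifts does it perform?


Sum of shifts = 1 + 2 + 3 + ... + 1062
= 1063 * 1062 / 2
= 1128906 / 2
= 564453


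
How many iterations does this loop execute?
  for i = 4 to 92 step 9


The loop variable i takes values starting at 4 and increments by 9 each iteration.
Sequence: i = 4, 13, 22, 31, 40, 49, 58, 67, 76, ...
The upper bound 92 is inclusive, so the count is floor((last - first) / step) + 1:
floor((92 - 4) / 9) + 1 = floor(88/9) + 1 = 9 + 1 = 10


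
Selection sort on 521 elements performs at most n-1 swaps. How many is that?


Each of the 520 passes places one element in its final position.
Pass 1: swap minimum into position 0
Pass 2: swap minimum of remaining into position 1
...
Pass 520: last two elements, one swap
Maximum swaps = 521 - 1 = 520


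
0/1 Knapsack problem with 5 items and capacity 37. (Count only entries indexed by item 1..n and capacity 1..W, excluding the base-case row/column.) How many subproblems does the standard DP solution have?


The DP table is indexed by (item, capacity).
Rows: 5 items
Columns: 37 capacity values (1 to W)
Total subproblems = 5 * 37 = 185


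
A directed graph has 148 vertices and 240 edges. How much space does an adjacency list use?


Adjacency list: one list head per vertex + one entry per edge
Vertex heads: 148
Edge entries: 240
Total = 148 + 240 = 388


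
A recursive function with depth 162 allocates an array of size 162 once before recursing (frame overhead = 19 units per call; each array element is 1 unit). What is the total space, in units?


Array allocation: 162 units (allocated once)
Stack frames: 162 deep * 19 per frame = 3078 units
Total = 162 + 3078 = 3240


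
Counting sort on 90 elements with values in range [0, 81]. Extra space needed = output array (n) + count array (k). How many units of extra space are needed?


Output array size: 90 (to store sorted result)
Count array size: 82 (one slot per possible value, range 0 to 81)
Total extra space = 90 + 82 = 172


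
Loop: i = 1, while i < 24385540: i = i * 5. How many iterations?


i multiplies by 5 each step:
i = 1 -> 5 -> 25 -> 125 -> 625 -> 3125 -> 15625 -> 78125 -> 390625 -> 1953125 -> 9765625 -> 48828125 (stop)
Iterations = ceil(log_5(24385540)) = 11


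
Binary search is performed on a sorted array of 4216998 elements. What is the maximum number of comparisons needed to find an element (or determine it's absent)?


Binary search halves the search space each comparison:
  Step 1: search space = 4216998 -> 2108499
  Step 2: search space = 2108499 -> 1054249
  Step 3: search space = 1054249 -> 527124
  Step 4: search space = 527124 -> 263562
  Step 5: search space = 263562 -> 131781
  Step 6: search space = 131781 -> 65890
  Step 7: search space = 65890 -> 32945
  Step 8: search space = 32945 -> 16472
  Step 9: search space = 16472 -> 8236
  Step 10: search space = 8236 -> 4118
  Step 11: search space = 4118 -> 2059
  Step 12: search space = 2059 -> 1029
  Step 13: search space = 1029 -> 514
  Step 14: search space = 514 -> 257
  Step 15: search space = 257 -> 128
  Step 16: search space = 128 -> 64
  Step 17: search space = 64 -> 32
  Step 18: search space = 32 -> 16
  Step 19: search space = 16 -> 8
  Step 20: search space = 8 -> 4
  Step 21: search space = 4 -> 2
  Step 22: search space = 2 -> 1
  Step 23: search space = 1 (final check)
Maximum comparisons = floor(log2(4216998)) + 1 = 22 + 1 = 23


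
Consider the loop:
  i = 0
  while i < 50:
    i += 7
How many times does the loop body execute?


Starting at i = 0, each iteration adds 7.
Iterations until i >= 50:
  Iteration 1: i = 0 -> i = 7
  Iteration 2: i = 7 -> i = 14
  Iteration 3: i = 14 -> i = 21
  Iteration 4: i = 21 -> i = 28
  Iteration 5: i = 28 -> i = 35
  Iteration 6: i = 35 -> i = 42
  Iteration 7: i = 42 -> i = 49
  Iteration 8: i = 49 -> i = 56
Total iterations = ceil(50/7) = 8


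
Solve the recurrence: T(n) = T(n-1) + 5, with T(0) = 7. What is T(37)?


Unrolling the recurrence:
T(37) = T(36) + 5
       = T(35) + 5 + 5
       = T(34) + 5*3
       ...
       = T(0) + 5*37
       = 7 + 185 = 192


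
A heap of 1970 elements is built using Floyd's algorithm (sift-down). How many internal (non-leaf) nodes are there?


Leaf nodes occupy roughly half the array.
Sift-down is called for each internal node, starting from the last one.
Internal nodes = floor(n/2) = floor(1970/2) = 985


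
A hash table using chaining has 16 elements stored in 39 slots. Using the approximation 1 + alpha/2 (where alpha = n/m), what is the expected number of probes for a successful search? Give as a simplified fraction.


Load factor alpha = n/m = 16/39
Expected probes = 1 + alpha/2 = 1 + 16/(2*39)
= 1 + 16/78
= 78/78 + 16/78
= 94/78
Simplify: 47/39


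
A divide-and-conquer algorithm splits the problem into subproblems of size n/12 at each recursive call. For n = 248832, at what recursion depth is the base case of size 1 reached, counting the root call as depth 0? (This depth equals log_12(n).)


At each depth, the problem size is divided by 12:
  Depth 0: problem size = 248832
  Depth 1: problem size = 20736
  Depth 2: problem size = 1728
  Depth 3: problem size = 144
  Depth 4: problem size = 12
  Depth 5: problem size = 1 (base case)
The base case is reached at depth log_12(248832) = 5 (the tree has 6 levels counting depth 0, but the depth asked for is 5).
Recursion depth = 5


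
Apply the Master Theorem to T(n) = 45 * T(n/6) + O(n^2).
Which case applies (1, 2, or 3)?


The Master Theorem: T(n) = a*T(n/b) + O(n^c)
  a = 45, b = 6, c = 2
log_b(a) = log_6(45) ~ 2.125
Compare b^c with a: 6^2 = 36 < 45, so c < log_b(a).
Since c < log_b(a), Case 1 applies.
T(n) = O(n^(log_6 45)) ~ O(n^2.125)
Master Theorem case = 1


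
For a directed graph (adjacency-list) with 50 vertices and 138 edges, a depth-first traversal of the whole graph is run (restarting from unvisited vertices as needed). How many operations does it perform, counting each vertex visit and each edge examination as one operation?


A full DFS traversal visits each vertex once and examines each edge once.
V = 50
E = 138
Sum = 50 + 138 = 188


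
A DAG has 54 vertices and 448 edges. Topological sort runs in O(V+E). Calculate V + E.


V = 54 (vertex processing)
E = 448 (edge processing)
V + E = 54 + 448 = 502


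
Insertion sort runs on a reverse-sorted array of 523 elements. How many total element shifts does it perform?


Sum of shifts = 1 + 2 + 3 + ... + 522
= 523 * 522 / 2
= 273006 / 2
= 136503


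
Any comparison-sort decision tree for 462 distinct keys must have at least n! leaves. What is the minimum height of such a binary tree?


A binary decision tree of height h has at most 2^h leaves and needs at least n! of them, so h >= ceil(log2(n!)).
462! is far too large to multiply out, so use Stirling's series:
  ln(n!) ~ n ln n - n + (1/2) ln(2 pi n) + 1/(12n)  (error below 1/(360 n^3), negligible here)
  ln(462) = 6.1355649
  n ln n = 462 * 6.1355649 = 2834.6310
  (1/2) ln(2 pi * 462) = (1/2) ln(2902.8316) = 3.9867
  1/(12*462) = 0.0002
  ln(462!) ~ 2834.6310 - 462 + 3.9867 + 0.0002 = 2376.6179
Convert to base 2: log2(462!) = 2376.6179 / ln 2 = 2376.6179 / 0.69314718 = 3428.7349
ceil(3428.7349) = 3429
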